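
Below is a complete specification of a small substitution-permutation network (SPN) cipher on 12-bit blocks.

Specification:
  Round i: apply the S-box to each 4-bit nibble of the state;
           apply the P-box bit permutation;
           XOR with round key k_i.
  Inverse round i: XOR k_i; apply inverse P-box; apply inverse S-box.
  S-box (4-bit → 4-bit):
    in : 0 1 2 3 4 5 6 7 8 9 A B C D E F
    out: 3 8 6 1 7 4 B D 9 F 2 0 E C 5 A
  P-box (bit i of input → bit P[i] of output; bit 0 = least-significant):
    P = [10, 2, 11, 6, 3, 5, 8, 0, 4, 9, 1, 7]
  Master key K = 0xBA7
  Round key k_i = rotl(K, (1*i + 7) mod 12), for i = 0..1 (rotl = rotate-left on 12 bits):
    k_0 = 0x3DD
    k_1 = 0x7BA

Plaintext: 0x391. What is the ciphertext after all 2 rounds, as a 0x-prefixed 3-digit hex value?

s_0 = plaintext = 0x391
s_1 = Round(s_0, k_0) = 0x2A4
s_2 = Round(s_1, k_1) = 0x99C

0x99C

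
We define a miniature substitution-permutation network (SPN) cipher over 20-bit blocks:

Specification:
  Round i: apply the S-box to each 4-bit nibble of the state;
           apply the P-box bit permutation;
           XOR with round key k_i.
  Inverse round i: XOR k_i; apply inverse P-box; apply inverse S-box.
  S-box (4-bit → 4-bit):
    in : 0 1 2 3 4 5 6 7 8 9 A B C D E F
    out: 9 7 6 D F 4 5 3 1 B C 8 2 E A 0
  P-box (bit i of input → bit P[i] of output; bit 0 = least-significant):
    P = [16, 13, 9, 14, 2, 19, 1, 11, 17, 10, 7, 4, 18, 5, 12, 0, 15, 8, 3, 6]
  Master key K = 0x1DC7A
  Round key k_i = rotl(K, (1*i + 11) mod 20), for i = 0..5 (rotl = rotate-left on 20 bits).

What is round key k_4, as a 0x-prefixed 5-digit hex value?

K = 0x1DC7A
k_0 = rotl(K, (1*0+11) mod 20) = rotl(K, 11) = 0x3D0EE
k_1 = rotl(K, (1*1+11) mod 20) = rotl(K, 12) = 0x7A1DC
k_2 = rotl(K, (1*2+11) mod 20) = rotl(K, 13) = 0xF43B8
k_3 = rotl(K, (1*3+11) mod 20) = rotl(K, 14) = 0xE8771
k_4 = rotl(K, (1*4+11) mod 20) = rotl(K, 15) = 0xD0EE3

0xD0EE3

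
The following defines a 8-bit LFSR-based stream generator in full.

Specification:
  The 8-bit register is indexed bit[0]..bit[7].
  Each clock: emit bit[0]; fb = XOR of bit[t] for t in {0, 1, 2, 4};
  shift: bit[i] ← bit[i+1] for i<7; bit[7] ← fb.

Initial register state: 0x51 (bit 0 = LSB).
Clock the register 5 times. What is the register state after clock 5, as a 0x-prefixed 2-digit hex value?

reg_0 = 0x51
clock 1: out=1, reg = 0x28
clock 2: out=0, reg = 0x14
clock 3: out=0, reg = 0x0A
clock 4: out=0, reg = 0x85
clock 5: out=1, reg = 0x42

0x42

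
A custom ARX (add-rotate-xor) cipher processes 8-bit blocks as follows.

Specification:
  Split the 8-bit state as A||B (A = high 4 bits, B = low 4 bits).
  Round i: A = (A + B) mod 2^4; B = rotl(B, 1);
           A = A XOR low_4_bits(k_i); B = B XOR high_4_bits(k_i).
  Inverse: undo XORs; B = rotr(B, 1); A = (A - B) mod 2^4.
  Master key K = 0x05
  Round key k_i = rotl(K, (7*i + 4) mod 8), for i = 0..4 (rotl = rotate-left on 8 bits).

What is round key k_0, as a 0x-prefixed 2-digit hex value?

0x50

K = 0x05
k_0 = rotl(K, (7*0+4) mod 8) = rotl(K, 4) = 0x50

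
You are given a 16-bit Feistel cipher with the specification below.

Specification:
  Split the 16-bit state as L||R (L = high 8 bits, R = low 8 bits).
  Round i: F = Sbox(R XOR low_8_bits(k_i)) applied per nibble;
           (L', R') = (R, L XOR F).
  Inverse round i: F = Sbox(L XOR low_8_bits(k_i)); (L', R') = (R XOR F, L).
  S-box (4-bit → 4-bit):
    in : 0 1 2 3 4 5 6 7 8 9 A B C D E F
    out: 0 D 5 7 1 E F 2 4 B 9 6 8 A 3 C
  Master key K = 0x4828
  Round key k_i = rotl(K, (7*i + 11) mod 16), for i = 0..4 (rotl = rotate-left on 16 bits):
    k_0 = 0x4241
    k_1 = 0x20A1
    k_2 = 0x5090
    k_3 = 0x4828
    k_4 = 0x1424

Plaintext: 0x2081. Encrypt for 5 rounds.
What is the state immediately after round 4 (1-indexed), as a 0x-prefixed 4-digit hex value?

s_0 = plaintext = 0x2081
s_1 = Round(s_0, k_0) = 0x81A0
s_2 = Round(s_1, k_1) = 0xA08C
s_3 = Round(s_2, k_2) = 0x8C78
s_4 = Round(s_3, k_3) = 0x786C
s_5 = Round(s_4, k_4) = 0x6C6C

0x786C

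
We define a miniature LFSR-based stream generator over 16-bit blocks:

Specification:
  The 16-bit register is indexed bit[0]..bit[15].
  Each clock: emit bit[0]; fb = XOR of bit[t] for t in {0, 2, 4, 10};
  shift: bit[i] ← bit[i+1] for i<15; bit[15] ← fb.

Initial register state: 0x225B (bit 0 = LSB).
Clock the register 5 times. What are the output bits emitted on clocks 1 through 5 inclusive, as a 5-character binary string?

11011

reg_0 = 0x225B
clock 1: out=1, reg = 0x112D
clock 2: out=1, reg = 0x0896
clock 3: out=0, reg = 0x044B
clock 4: out=1, reg = 0x0225
clock 5: out=1, reg = 0x0112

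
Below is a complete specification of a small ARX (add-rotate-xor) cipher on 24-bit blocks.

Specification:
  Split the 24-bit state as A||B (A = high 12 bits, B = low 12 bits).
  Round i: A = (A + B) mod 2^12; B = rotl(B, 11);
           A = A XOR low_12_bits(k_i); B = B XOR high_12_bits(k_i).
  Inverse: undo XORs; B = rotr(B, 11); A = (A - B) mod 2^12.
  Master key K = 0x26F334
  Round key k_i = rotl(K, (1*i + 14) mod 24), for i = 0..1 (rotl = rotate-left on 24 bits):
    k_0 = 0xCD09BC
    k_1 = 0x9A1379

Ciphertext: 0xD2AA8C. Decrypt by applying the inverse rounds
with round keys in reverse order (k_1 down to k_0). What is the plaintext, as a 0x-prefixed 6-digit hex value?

s_0 = ciphertext = 0xD2AA8C
s_1 = InvRound(s_0, k_1) = 0x7F965A
s_2 = InvRound(s_1, k_0) = 0x930515

0x930515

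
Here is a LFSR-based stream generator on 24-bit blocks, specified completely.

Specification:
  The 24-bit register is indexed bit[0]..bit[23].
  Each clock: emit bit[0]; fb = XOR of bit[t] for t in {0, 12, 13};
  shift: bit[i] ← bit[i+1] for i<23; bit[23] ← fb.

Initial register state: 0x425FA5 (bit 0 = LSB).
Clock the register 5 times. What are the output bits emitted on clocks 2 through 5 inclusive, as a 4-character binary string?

reg_0 = 0x425FA5
clock 1: out=1, reg = 0x212FD2
clock 2: out=0, reg = 0x9097E9
clock 3: out=1, reg = 0x484BF4
clock 4: out=0, reg = 0x2425FA
clock 5: out=0, reg = 0x9212FD

0100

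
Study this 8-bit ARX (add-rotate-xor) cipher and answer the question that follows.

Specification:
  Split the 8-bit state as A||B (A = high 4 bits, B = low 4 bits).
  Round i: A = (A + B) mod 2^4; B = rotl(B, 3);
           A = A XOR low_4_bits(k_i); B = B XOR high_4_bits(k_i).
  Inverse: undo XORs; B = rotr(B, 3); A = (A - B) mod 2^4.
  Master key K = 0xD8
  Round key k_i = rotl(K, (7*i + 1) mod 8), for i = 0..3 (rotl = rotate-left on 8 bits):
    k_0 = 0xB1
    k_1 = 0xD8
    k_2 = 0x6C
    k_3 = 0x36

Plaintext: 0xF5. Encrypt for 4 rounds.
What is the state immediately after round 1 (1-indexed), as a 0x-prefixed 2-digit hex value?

0x51

s_0 = plaintext = 0xF5
s_1 = Round(s_0, k_0) = 0x51
s_2 = Round(s_1, k_1) = 0xE5
s_3 = Round(s_2, k_2) = 0xFC
s_4 = Round(s_3, k_3) = 0xD5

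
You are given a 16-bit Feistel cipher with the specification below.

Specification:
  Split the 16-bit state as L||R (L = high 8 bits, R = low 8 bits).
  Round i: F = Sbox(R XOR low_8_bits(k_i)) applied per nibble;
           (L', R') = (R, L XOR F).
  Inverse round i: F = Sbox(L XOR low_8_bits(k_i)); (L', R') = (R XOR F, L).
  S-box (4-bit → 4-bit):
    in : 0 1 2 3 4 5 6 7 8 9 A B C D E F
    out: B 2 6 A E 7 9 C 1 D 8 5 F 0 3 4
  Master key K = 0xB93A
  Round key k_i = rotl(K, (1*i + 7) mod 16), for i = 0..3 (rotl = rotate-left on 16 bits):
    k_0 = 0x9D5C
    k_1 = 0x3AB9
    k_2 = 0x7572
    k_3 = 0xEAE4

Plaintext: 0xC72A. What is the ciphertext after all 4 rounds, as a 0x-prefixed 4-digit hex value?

0xB008

s_0 = plaintext = 0xC72A
s_1 = Round(s_0, k_0) = 0x2A0E
s_2 = Round(s_1, k_1) = 0x0E76
s_3 = Round(s_2, k_2) = 0x76B0
s_4 = Round(s_3, k_3) = 0xB008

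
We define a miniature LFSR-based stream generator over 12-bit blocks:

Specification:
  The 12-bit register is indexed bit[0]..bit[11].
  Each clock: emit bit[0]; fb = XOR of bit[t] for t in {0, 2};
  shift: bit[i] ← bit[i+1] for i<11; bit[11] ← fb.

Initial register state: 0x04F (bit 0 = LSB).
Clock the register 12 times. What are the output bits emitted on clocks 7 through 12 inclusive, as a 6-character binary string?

100000

reg_0 = 0x04F
clock 1: out=1, reg = 0x027
clock 2: out=1, reg = 0x013
clock 3: out=1, reg = 0x809
clock 4: out=1, reg = 0xC04
clock 5: out=0, reg = 0xE02
clock 6: out=0, reg = 0x701
clock 7: out=1, reg = 0xB80
clock 8: out=0, reg = 0x5C0
clock 9: out=0, reg = 0x2E0
clock 10: out=0, reg = 0x170
clock 11: out=0, reg = 0x0B8
clock 12: out=0, reg = 0x05C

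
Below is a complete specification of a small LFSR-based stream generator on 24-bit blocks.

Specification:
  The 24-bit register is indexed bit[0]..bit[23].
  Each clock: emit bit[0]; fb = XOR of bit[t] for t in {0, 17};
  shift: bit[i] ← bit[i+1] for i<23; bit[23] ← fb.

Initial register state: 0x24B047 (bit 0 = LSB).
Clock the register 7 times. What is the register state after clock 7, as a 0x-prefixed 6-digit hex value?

reg_0 = 0x24B047
clock 1: out=1, reg = 0x925823
clock 2: out=1, reg = 0x492C11
clock 3: out=1, reg = 0xA49608
clock 4: out=0, reg = 0x524B04
clock 5: out=0, reg = 0xA92582
clock 6: out=0, reg = 0x5492C1
clock 7: out=1, reg = 0xAA4960

0xAA4960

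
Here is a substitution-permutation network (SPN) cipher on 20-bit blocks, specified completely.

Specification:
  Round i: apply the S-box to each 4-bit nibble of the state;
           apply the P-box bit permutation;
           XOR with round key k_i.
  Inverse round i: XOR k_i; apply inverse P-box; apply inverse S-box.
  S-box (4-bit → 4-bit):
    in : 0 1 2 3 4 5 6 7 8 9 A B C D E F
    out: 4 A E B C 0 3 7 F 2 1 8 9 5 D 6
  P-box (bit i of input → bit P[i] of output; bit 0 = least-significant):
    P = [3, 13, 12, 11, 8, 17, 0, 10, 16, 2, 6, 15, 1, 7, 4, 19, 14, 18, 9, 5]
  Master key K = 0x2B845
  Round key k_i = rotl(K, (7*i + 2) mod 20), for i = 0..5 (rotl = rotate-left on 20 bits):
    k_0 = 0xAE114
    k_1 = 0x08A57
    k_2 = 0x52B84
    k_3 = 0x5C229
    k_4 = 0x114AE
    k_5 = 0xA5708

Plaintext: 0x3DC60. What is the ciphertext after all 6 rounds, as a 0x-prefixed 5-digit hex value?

s_0 = plaintext = 0x3DC60
s_1 = Round(s_0, k_0) = 0xD3026
s_2 = Round(s_1, k_1) = 0xAEC9C
s_3 = Round(s_2, k_2) = 0xEE39E
s_4 = Round(s_3, k_3) = 0xE1817
s_5 = Round(s_4, k_4) = 0xAE242
s_6 = Round(s_5, k_5) = 0x2AB5F

0x2AB5F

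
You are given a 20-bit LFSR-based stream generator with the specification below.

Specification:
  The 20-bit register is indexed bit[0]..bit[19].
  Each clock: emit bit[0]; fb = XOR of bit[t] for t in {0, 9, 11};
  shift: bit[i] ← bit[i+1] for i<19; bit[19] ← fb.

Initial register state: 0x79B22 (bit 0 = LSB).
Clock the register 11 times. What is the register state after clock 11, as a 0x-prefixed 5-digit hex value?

0x038F3

reg_0 = 0x79B22
clock 1: out=0, reg = 0x3CD91
clock 2: out=1, reg = 0x1E6C8
clock 3: out=0, reg = 0x8F364
clock 4: out=0, reg = 0xC79B2
clock 5: out=0, reg = 0xE3CD9
clock 6: out=1, reg = 0x71E6C
clock 7: out=0, reg = 0x38F36
clock 8: out=0, reg = 0x1C79B
clock 9: out=1, reg = 0x0E3CD
clock 10: out=1, reg = 0x071E6
clock 11: out=0, reg = 0x038F3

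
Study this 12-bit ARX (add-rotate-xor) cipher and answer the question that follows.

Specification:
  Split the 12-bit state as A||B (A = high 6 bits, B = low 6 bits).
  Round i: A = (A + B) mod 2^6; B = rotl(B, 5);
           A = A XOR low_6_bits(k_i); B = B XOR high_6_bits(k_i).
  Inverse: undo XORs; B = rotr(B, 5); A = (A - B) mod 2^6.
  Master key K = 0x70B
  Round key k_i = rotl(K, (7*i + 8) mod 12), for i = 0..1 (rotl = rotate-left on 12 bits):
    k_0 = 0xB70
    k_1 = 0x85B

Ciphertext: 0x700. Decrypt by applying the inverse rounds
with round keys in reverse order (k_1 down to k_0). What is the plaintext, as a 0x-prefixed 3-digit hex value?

s_0 = ciphertext = 0x700
s_1 = InvRound(s_0, k_1) = 0x103
s_2 = InvRound(s_1, k_0) = 0x5DD

0x5DD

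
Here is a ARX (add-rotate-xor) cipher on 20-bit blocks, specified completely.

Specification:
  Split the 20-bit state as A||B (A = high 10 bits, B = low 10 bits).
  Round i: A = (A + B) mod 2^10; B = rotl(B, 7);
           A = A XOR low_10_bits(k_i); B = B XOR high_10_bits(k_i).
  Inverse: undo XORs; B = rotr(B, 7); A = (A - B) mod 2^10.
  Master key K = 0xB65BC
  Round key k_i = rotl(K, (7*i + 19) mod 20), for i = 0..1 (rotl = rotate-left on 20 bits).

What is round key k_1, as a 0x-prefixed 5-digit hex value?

K = 0xB65BC
k_0 = rotl(K, (7*0+19) mod 20) = rotl(K, 19) = 0x5B2DE
k_1 = rotl(K, (7*1+19) mod 20) = rotl(K, 6) = 0x96F2D

0x96F2D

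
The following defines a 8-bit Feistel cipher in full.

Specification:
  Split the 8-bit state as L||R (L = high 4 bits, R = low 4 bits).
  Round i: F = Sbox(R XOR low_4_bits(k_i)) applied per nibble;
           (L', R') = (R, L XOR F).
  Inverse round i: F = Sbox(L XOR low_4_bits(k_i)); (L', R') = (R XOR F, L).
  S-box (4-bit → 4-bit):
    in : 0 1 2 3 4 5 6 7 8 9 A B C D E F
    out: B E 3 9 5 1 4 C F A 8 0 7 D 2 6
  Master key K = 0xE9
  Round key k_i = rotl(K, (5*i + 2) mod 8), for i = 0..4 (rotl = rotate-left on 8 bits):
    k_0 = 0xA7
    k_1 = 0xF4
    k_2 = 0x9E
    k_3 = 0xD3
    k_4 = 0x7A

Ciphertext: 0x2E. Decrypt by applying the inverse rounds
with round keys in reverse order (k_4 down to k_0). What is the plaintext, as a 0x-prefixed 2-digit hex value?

s_0 = ciphertext = 0x2E
s_1 = InvRound(s_0, k_4) = 0x12
s_2 = InvRound(s_1, k_3) = 0x11
s_3 = InvRound(s_2, k_2) = 0x71
s_4 = InvRound(s_3, k_1) = 0x87
s_5 = InvRound(s_4, k_0) = 0x18

0x18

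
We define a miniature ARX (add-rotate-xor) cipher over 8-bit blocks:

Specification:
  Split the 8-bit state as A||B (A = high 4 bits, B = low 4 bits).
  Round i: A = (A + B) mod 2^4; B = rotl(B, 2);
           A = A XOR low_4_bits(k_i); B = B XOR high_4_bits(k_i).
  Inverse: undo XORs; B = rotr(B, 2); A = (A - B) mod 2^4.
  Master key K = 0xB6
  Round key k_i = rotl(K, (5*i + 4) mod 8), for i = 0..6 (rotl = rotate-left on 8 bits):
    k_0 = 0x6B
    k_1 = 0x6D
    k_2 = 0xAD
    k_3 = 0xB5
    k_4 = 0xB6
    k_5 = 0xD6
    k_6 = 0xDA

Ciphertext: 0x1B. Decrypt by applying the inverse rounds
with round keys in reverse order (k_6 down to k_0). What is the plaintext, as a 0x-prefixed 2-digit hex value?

s_0 = ciphertext = 0x1B
s_1 = InvRound(s_0, k_6) = 0x29
s_2 = InvRound(s_1, k_5) = 0x31
s_3 = InvRound(s_2, k_4) = 0xBA
s_4 = InvRound(s_3, k_3) = 0xA4
s_5 = InvRound(s_4, k_2) = 0xCB
s_6 = InvRound(s_5, k_1) = 0xA7
s_7 = InvRound(s_6, k_0) = 0xD4

0xD4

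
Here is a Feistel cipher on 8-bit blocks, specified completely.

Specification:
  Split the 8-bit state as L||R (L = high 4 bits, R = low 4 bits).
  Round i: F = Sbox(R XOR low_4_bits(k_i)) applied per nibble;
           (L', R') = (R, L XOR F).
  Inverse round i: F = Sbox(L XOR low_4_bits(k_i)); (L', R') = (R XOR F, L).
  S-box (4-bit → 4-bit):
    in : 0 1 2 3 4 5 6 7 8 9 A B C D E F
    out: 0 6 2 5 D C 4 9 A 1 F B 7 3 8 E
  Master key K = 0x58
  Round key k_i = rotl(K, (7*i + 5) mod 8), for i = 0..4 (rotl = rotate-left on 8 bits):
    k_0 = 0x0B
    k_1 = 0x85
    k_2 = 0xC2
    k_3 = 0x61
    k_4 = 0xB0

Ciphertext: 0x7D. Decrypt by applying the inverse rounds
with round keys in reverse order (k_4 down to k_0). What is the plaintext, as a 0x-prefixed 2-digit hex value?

0x5B

s_0 = ciphertext = 0x7D
s_1 = InvRound(s_0, k_4) = 0x47
s_2 = InvRound(s_1, k_3) = 0xB4
s_3 = InvRound(s_2, k_2) = 0x5B
s_4 = InvRound(s_3, k_1) = 0xB5
s_5 = InvRound(s_4, k_0) = 0x5B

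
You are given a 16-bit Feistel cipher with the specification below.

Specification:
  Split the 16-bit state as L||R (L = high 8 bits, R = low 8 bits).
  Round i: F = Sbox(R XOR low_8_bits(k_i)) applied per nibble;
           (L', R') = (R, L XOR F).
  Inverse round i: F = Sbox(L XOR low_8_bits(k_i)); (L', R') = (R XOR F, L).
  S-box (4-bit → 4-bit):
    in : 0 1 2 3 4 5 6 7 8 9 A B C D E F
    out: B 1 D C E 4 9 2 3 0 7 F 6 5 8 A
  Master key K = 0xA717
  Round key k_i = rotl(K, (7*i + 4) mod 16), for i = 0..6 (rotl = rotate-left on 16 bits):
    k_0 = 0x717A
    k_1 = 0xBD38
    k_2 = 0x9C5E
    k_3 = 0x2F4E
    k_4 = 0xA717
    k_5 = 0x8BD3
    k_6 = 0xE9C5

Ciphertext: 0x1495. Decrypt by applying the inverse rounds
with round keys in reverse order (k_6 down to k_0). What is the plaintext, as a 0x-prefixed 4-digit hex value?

0x2773

s_0 = ciphertext = 0x1495
s_1 = InvRound(s_0, k_6) = 0xC414
s_2 = InvRound(s_1, k_5) = 0x06C4
s_3 = InvRound(s_2, k_4) = 0xD506
s_4 = InvRound(s_3, k_3) = 0x09D5
s_5 = InvRound(s_4, k_2) = 0x9709
s_6 = InvRound(s_5, k_1) = 0x7397
s_7 = InvRound(s_6, k_0) = 0x2773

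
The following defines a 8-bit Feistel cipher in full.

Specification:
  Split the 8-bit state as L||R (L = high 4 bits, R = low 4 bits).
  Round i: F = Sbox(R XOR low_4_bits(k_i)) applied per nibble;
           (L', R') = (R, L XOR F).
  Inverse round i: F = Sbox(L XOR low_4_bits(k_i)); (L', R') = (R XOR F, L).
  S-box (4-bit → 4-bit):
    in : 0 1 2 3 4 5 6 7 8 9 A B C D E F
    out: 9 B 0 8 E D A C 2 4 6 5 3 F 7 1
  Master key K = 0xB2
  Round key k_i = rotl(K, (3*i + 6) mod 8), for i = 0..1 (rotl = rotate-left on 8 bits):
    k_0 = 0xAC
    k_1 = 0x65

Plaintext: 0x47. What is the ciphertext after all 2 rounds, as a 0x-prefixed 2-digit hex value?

0x19

s_0 = plaintext = 0x47
s_1 = Round(s_0, k_0) = 0x71
s_2 = Round(s_1, k_1) = 0x19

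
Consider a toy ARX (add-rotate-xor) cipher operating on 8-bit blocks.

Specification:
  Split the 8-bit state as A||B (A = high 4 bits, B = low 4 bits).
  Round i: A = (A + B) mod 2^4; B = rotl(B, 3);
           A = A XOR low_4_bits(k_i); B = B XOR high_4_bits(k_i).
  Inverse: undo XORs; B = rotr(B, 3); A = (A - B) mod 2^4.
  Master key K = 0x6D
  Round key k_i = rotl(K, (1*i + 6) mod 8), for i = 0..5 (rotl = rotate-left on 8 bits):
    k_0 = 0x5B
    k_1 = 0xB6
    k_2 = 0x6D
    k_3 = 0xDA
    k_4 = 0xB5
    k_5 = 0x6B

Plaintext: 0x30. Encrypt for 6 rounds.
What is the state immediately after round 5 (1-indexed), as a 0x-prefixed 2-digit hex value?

0xAE

s_0 = plaintext = 0x30
s_1 = Round(s_0, k_0) = 0x85
s_2 = Round(s_1, k_1) = 0xB1
s_3 = Round(s_2, k_2) = 0x1E
s_4 = Round(s_3, k_3) = 0x5A
s_5 = Round(s_4, k_4) = 0xAE
s_6 = Round(s_5, k_5) = 0x31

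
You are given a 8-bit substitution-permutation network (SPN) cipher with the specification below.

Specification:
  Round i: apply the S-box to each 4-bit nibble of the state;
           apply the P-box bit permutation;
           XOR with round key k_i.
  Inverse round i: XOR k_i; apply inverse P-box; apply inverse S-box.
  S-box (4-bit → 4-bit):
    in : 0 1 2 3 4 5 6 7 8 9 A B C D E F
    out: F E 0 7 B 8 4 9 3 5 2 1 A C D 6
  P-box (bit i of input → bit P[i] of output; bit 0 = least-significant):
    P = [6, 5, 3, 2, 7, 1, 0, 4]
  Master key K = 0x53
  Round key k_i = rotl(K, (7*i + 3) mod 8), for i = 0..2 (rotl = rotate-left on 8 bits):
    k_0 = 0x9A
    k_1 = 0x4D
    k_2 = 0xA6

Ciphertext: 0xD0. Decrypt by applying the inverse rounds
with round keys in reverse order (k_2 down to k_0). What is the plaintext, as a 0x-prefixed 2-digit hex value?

s_0 = ciphertext = 0xD0
s_1 = InvRound(s_0, k_2) = 0xC4
s_2 = InvRound(s_1, k_1) = 0x96
s_3 = InvRound(s_2, k_0) = 0x2D

0x2D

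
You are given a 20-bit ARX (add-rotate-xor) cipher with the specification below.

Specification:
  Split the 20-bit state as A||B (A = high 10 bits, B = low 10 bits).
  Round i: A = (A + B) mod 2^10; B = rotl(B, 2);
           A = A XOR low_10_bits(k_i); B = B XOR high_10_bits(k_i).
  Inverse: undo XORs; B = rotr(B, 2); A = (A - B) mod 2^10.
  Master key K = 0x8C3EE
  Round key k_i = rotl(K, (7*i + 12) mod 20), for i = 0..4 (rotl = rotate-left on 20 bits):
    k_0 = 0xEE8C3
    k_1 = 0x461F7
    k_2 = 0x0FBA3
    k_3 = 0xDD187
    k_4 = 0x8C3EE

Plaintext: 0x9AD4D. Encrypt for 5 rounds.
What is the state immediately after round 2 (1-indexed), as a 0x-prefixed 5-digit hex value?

0xFF726

s_0 = plaintext = 0x9AD4D
s_1 = Round(s_0, k_0) = 0xDEE8F
s_2 = Round(s_1, k_1) = 0xFF726
s_3 = Round(s_2, k_2) = 0x200A5
s_4 = Round(s_3, k_3) = 0x289E0
s_5 = Round(s_4, k_4) = 0x5B1B1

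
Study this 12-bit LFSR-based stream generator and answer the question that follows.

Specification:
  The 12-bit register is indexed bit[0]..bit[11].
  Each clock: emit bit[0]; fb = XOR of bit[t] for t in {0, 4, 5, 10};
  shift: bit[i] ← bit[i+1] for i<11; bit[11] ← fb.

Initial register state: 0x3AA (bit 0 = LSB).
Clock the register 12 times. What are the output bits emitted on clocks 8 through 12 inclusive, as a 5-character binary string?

reg_0 = 0x3AA
clock 1: out=0, reg = 0x9D5
clock 2: out=1, reg = 0x4EA
clock 3: out=0, reg = 0x275
clock 4: out=1, reg = 0x93A
clock 5: out=0, reg = 0x49D
clock 6: out=1, reg = 0xA4E
clock 7: out=0, reg = 0x527
clock 8: out=1, reg = 0xA93
clock 9: out=1, reg = 0x549
clock 10: out=1, reg = 0x2A4
clock 11: out=0, reg = 0x952
clock 12: out=0, reg = 0xCA9

11100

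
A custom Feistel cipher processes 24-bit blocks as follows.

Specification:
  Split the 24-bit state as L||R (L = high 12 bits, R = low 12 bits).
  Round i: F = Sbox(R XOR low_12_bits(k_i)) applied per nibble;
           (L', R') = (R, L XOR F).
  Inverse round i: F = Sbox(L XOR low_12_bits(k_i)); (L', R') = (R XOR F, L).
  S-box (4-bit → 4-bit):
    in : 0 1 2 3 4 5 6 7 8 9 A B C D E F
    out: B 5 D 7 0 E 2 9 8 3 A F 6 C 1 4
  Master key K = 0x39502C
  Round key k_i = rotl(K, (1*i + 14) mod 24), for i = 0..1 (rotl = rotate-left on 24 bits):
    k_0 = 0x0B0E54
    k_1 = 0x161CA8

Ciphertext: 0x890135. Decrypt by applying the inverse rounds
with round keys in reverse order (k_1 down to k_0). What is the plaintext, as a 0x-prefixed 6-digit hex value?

0xCC314D

s_0 = ciphertext = 0x890135
s_1 = InvRound(s_0, k_1) = 0x14D890
s_2 = InvRound(s_1, k_0) = 0xCC314D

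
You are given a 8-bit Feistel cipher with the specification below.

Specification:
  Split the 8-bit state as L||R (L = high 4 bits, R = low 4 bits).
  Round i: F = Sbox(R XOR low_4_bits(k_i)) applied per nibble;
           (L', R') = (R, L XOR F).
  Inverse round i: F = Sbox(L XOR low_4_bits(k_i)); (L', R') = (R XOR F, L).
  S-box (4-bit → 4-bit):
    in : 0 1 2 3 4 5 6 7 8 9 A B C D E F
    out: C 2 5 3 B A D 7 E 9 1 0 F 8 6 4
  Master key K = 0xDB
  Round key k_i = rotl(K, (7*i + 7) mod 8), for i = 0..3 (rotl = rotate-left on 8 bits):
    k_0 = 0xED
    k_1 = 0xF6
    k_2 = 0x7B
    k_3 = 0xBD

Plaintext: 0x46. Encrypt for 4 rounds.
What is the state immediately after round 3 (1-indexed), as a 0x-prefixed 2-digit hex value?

s_0 = plaintext = 0x46
s_1 = Round(s_0, k_0) = 0x64
s_2 = Round(s_1, k_1) = 0x43
s_3 = Round(s_2, k_2) = 0x3A
s_4 = Round(s_3, k_3) = 0xA4

0x3A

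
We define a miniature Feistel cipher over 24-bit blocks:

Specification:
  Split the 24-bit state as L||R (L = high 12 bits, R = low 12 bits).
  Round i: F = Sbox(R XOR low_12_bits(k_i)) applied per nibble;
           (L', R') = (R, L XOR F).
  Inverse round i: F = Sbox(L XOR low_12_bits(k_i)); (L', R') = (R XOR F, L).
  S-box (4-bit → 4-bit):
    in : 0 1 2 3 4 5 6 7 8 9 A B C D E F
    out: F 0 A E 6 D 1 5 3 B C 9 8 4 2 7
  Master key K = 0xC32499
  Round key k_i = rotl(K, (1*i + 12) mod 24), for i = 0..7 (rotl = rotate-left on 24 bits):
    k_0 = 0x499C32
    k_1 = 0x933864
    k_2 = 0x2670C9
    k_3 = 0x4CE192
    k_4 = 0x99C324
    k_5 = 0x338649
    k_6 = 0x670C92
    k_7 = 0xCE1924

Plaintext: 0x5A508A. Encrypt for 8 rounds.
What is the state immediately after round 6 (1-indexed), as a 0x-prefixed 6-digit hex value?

s_0 = plaintext = 0x5A508A
s_1 = Round(s_0, k_0) = 0x08AD36
s_2 = Round(s_1, k_1) = 0xD36D50
s_3 = Round(s_2, k_2) = 0xD5098D
s_4 = Round(s_3, k_3) = 0x98DE57
s_5 = Round(s_4, k_4) = 0xE57DD3
s_6 = Round(s_5, k_5) = 0xDD37EB
s_7 = Round(s_6, k_6) = 0x7EB488
s_8 = Round(s_7, k_7) = 0x488323

0xDD37EB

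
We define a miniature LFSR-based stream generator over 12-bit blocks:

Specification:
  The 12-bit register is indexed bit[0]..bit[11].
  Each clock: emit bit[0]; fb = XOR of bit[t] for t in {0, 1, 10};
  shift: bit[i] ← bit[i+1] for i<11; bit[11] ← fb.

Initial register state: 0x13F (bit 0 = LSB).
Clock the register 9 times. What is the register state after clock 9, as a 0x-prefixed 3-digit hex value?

reg_0 = 0x13F
clock 1: out=1, reg = 0x09F
clock 2: out=1, reg = 0x04F
clock 3: out=1, reg = 0x027
clock 4: out=1, reg = 0x013
clock 5: out=1, reg = 0x009
clock 6: out=1, reg = 0x804
clock 7: out=0, reg = 0x402
clock 8: out=0, reg = 0x201
clock 9: out=1, reg = 0x900

0x900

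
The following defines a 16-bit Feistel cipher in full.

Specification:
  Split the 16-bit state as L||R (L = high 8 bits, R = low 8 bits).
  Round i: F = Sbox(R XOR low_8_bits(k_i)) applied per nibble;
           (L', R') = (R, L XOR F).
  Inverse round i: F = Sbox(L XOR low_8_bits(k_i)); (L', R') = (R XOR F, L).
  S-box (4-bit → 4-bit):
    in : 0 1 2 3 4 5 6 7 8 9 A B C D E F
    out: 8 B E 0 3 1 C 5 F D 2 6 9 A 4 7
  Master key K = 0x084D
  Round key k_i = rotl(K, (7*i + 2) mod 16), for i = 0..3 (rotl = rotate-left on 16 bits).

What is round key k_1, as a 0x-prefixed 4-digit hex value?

K = 0x084D
k_0 = rotl(K, (7*0+2) mod 16) = rotl(K, 2) = 0x2134
k_1 = rotl(K, (7*1+2) mod 16) = rotl(K, 9) = 0x9A10

0x9A10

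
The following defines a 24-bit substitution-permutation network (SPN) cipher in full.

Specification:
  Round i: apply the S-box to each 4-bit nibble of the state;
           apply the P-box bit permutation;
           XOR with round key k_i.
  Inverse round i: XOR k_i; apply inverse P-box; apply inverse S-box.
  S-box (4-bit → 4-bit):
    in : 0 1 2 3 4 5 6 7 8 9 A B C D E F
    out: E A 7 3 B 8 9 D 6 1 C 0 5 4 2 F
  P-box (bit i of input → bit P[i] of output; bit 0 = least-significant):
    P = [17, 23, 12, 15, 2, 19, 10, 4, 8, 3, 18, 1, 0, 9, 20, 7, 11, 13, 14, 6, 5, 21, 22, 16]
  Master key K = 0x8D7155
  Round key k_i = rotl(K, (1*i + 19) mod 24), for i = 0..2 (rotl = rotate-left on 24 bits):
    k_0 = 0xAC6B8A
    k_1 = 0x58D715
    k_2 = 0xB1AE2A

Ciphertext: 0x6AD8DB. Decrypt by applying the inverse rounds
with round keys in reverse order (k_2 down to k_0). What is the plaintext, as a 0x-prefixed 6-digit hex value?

s_0 = ciphertext = 0x6AD8DB
s_1 = InvRound(s_0, k_2) = 0x70FB02
s_2 = InvRound(s_1, k_1) = 0xE395FB
s_3 = InvRound(s_2, k_0) = 0x7F3D07

0x7F3D07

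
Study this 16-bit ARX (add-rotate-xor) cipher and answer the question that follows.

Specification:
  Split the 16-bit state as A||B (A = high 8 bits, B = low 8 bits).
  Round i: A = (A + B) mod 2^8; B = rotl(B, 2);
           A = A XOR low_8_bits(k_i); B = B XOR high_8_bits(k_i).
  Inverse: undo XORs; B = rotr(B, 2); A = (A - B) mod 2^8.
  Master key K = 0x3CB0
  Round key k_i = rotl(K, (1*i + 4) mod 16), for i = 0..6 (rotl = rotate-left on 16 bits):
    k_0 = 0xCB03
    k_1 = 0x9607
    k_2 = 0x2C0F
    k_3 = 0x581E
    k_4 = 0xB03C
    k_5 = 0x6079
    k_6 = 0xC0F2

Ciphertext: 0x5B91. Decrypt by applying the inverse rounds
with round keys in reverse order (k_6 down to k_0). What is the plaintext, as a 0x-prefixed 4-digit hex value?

0x851C

s_0 = ciphertext = 0x5B91
s_1 = InvRound(s_0, k_6) = 0x5554
s_2 = InvRound(s_1, k_5) = 0x1F0D
s_3 = InvRound(s_2, k_4) = 0xB46F
s_4 = InvRound(s_3, k_3) = 0xDDCD
s_5 = InvRound(s_4, k_2) = 0x5A78
s_6 = InvRound(s_5, k_1) = 0xA2BB
s_7 = InvRound(s_6, k_0) = 0x851C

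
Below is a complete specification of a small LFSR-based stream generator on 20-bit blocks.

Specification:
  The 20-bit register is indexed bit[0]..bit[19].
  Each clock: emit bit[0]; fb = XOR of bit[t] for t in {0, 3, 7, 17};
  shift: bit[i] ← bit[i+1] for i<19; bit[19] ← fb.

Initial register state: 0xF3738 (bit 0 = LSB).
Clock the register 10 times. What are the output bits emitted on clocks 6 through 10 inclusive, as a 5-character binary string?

10011

reg_0 = 0xF3738
clock 1: out=0, reg = 0x79B9C
clock 2: out=0, reg = 0xBCDCE
clock 3: out=0, reg = 0xDE6E7
clock 4: out=1, reg = 0x6F373
clock 5: out=1, reg = 0x379B9
clock 6: out=1, reg = 0x1BCDC
clock 7: out=0, reg = 0x0DE6E
clock 8: out=0, reg = 0x86F37
clock 9: out=1, reg = 0xC379B
clock 10: out=1, reg = 0xE1BCD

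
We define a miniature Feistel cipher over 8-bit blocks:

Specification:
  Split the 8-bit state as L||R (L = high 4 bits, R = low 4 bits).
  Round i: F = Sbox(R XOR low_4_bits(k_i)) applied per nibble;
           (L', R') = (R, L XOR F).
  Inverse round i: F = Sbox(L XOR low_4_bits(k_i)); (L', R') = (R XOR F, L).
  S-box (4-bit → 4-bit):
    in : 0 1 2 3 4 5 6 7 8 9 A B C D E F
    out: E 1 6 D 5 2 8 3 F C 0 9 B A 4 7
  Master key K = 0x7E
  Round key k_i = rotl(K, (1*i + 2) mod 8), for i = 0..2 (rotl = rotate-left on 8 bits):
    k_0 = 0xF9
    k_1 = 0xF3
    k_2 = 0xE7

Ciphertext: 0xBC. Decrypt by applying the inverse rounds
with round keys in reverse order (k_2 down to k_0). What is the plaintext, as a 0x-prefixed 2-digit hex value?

s_0 = ciphertext = 0xBC
s_1 = InvRound(s_0, k_2) = 0x7B
s_2 = InvRound(s_1, k_1) = 0xE7
s_3 = InvRound(s_2, k_0) = 0x4E

0x4E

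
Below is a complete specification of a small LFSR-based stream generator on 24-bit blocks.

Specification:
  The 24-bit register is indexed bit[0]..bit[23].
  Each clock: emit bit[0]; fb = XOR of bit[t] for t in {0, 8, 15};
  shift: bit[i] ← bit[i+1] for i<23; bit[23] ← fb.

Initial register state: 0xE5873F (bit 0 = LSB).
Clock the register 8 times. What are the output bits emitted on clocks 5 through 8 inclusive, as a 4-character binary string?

reg_0 = 0xE5873F
clock 1: out=1, reg = 0xF2C39F
clock 2: out=1, reg = 0xF961CF
clock 3: out=1, reg = 0x7CB0E7
clock 4: out=1, reg = 0x3E5873
clock 5: out=1, reg = 0x9F2C39
clock 6: out=1, reg = 0xCF961C
clock 7: out=0, reg = 0xE7CB0E
clock 8: out=0, reg = 0x73E587

1100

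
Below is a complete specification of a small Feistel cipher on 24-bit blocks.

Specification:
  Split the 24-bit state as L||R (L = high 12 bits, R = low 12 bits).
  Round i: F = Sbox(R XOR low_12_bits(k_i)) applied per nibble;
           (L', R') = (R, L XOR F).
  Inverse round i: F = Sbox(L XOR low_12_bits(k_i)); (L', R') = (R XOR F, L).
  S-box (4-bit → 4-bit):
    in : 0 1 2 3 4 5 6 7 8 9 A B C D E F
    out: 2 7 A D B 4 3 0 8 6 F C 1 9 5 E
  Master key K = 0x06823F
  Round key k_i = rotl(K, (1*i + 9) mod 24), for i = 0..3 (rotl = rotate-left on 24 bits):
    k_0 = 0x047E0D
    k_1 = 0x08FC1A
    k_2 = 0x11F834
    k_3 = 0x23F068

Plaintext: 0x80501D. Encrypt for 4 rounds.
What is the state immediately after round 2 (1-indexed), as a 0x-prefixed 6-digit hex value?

s_0 = plaintext = 0x80501D
s_1 = Round(s_0, k_0) = 0x01DD77
s_2 = Round(s_1, k_1) = 0xD77724
s_3 = Round(s_2, k_2) = 0x724305
s_4 = Round(s_3, k_3) = 0x305A1D

0xD77724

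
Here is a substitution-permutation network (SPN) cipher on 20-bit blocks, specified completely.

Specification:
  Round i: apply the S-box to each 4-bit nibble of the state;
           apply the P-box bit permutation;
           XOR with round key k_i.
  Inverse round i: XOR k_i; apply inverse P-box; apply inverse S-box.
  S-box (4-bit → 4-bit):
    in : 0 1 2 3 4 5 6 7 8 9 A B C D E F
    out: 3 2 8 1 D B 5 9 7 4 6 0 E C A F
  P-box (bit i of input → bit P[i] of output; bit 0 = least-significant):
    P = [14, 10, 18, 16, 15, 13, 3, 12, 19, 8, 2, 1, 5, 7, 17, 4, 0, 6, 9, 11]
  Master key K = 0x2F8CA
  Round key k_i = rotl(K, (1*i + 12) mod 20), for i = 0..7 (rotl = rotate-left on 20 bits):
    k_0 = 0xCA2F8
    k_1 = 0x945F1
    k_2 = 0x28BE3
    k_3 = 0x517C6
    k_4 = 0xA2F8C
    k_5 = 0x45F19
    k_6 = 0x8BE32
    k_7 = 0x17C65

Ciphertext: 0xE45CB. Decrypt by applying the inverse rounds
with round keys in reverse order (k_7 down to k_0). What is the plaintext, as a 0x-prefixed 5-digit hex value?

0x46EEF

s_0 = ciphertext = 0xE45CB
s_1 = InvRound(s_0, k_7) = 0x28FCD
s_2 = InvRound(s_1, k_6) = 0x0FFCB
s_3 = InvRound(s_2, k_5) = 0x1E209
s_4 = InvRound(s_3, k_4) = 0x7A835
s_5 = InvRound(s_4, k_3) = 0xFFE51
s_6 = InvRound(s_5, k_2) = 0xB55EF
s_7 = InvRound(s_6, k_1) = 0xBDDDB
s_8 = InvRound(s_7, k_0) = 0x46EEF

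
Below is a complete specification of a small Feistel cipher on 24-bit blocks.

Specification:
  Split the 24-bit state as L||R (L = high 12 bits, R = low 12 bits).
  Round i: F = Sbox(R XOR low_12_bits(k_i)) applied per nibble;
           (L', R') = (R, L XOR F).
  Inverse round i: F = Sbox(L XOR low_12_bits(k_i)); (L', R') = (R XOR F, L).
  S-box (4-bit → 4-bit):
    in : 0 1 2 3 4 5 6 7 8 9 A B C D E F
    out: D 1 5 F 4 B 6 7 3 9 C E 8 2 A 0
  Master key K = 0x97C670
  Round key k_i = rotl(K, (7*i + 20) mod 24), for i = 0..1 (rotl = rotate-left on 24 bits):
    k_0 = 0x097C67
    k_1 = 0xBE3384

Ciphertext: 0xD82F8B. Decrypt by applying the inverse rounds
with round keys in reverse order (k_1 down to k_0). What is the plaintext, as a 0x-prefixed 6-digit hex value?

s_0 = ciphertext = 0xD82F8B
s_1 = InvRound(s_0, k_1) = 0x55DD82
s_2 = InvRound(s_1, k_0) = 0x47E55D

0x47E55D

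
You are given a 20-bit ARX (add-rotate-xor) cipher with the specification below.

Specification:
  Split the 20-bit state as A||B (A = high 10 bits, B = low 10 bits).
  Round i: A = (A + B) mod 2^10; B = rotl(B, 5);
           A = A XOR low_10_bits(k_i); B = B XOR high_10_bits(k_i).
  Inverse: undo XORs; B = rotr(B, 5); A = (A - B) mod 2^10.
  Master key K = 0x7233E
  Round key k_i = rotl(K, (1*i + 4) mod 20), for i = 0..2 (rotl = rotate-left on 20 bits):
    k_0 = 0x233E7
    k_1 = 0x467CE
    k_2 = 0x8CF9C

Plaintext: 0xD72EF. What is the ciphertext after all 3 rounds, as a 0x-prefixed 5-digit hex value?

s_0 = plaintext = 0xD72EF
s_1 = Round(s_0, k_0) = 0x6B17B
s_2 = Round(s_1, k_1) = 0x3A672
s_3 = Round(s_2, k_2) = 0x31C60

0x31C60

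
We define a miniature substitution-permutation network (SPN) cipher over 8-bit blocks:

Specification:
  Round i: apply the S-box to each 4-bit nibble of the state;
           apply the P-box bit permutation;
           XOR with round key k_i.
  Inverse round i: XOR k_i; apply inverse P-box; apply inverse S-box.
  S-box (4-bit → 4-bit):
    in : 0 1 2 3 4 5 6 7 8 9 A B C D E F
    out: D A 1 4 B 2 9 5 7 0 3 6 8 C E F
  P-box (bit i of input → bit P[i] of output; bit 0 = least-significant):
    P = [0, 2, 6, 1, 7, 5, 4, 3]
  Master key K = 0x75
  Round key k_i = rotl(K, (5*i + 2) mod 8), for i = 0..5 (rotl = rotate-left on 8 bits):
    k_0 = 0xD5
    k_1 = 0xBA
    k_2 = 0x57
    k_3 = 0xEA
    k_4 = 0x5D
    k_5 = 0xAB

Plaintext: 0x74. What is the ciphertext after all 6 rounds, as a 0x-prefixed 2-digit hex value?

s_0 = plaintext = 0x74
s_1 = Round(s_0, k_0) = 0x42
s_2 = Round(s_1, k_1) = 0x13
s_3 = Round(s_2, k_2) = 0x3F
s_4 = Round(s_3, k_3) = 0xBD
s_5 = Round(s_4, k_4) = 0x2F
s_6 = Round(s_5, k_5) = 0x6C

0x6C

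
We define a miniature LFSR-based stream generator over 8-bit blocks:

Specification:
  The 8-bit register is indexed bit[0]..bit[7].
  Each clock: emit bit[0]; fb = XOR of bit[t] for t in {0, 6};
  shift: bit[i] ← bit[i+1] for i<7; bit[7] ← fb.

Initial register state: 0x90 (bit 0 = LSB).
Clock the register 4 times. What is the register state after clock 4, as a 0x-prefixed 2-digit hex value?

reg_0 = 0x90
clock 1: out=0, reg = 0x48
clock 2: out=0, reg = 0xA4
clock 3: out=0, reg = 0x52
clock 4: out=0, reg = 0xA9

0xA9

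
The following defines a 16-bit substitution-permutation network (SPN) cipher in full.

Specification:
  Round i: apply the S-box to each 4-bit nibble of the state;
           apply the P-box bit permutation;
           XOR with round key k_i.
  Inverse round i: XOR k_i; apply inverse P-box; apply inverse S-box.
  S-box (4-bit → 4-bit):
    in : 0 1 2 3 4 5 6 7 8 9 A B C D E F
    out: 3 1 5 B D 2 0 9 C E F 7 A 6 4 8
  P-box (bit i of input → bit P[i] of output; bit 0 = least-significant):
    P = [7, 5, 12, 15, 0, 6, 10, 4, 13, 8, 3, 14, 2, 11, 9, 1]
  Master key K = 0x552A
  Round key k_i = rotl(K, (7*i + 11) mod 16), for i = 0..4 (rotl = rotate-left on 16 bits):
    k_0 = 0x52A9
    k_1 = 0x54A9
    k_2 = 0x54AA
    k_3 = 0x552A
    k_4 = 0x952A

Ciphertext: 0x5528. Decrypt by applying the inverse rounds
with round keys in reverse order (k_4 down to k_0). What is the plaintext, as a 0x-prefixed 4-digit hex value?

s_0 = ciphertext = 0x5528
s_1 = InvRound(s_0, k_4) = 0xFF6F
s_2 = InvRound(s_1, k_3) = 0xB10F
s_3 = InvRound(s_2, k_2) = 0x1323
s_4 = InvRound(s_3, k_1) = 0x89E1
s_5 = InvRound(s_4, k_0) = 0xD958

0xD958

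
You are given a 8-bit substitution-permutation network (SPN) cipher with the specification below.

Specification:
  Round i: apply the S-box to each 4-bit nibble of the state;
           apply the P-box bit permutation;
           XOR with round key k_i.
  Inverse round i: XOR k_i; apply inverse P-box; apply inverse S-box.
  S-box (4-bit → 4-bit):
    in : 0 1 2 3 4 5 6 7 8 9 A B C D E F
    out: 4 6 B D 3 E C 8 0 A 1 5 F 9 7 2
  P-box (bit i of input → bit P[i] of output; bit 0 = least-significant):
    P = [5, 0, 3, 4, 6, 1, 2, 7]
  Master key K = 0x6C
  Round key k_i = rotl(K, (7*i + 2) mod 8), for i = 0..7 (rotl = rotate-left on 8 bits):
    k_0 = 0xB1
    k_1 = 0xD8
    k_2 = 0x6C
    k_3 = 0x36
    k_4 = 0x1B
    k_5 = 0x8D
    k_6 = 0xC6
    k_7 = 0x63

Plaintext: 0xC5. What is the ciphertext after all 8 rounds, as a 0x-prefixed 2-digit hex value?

s_0 = plaintext = 0xC5
s_1 = Round(s_0, k_0) = 0x6E
s_2 = Round(s_1, k_1) = 0x75
s_3 = Round(s_2, k_2) = 0xF5
s_4 = Round(s_3, k_3) = 0x2D
s_5 = Round(s_4, k_4) = 0xE9
s_6 = Round(s_5, k_5) = 0xDA
s_7 = Round(s_6, k_6) = 0x26
s_8 = Round(s_7, k_7) = 0xB9

0xB9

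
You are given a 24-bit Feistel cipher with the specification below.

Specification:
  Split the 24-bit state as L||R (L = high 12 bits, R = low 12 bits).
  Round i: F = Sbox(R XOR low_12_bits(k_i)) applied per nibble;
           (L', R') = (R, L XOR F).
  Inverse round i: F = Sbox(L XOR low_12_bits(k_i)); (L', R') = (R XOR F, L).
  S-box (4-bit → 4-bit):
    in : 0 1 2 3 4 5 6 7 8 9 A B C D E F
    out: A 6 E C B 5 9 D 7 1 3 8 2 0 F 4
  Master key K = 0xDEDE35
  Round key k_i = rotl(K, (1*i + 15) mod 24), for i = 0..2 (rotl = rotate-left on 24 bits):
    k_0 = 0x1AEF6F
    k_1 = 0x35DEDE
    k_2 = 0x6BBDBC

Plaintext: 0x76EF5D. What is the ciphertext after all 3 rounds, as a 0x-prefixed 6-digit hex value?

0x38226F

s_0 = plaintext = 0x76EF5D
s_1 = Round(s_0, k_0) = 0xF5DDA0
s_2 = Round(s_1, k_1) = 0xDA0382
s_3 = Round(s_2, k_2) = 0x38226F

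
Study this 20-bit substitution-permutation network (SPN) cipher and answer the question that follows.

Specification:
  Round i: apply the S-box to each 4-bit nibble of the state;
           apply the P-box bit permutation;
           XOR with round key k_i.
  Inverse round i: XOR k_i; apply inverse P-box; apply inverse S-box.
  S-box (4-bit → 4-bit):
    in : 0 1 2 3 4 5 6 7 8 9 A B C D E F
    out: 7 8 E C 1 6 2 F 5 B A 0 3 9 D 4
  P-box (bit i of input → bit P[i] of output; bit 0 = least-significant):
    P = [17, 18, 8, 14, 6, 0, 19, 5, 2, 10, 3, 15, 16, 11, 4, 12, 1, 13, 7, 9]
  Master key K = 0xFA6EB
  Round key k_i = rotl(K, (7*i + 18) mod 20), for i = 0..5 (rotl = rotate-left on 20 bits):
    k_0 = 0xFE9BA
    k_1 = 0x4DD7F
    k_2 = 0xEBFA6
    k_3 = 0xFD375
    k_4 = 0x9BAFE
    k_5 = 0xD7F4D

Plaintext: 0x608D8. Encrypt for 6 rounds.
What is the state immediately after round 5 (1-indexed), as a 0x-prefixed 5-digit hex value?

s_0 = plaintext = 0x608D8
s_1 = Round(s_0, k_0) = 0xCC0C6
s_2 = Round(s_1, k_1) = 0x1F130
s_3 = Round(s_2, k_2) = 0x03C96
s_4 = Round(s_3, k_3) = 0xBE782
s_5 = Round(s_4, k_4) = 0x46FA2
s_6 = Round(s_5, k_5) = 0x93666

0x46FA2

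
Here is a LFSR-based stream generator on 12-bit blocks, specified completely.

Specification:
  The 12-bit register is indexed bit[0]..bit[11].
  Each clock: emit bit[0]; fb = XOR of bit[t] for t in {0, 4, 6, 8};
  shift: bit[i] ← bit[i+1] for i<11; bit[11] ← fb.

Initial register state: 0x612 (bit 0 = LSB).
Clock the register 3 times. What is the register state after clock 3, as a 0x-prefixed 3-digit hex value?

0xAC2

reg_0 = 0x612
clock 1: out=0, reg = 0xB09
clock 2: out=1, reg = 0x584
clock 3: out=0, reg = 0xAC2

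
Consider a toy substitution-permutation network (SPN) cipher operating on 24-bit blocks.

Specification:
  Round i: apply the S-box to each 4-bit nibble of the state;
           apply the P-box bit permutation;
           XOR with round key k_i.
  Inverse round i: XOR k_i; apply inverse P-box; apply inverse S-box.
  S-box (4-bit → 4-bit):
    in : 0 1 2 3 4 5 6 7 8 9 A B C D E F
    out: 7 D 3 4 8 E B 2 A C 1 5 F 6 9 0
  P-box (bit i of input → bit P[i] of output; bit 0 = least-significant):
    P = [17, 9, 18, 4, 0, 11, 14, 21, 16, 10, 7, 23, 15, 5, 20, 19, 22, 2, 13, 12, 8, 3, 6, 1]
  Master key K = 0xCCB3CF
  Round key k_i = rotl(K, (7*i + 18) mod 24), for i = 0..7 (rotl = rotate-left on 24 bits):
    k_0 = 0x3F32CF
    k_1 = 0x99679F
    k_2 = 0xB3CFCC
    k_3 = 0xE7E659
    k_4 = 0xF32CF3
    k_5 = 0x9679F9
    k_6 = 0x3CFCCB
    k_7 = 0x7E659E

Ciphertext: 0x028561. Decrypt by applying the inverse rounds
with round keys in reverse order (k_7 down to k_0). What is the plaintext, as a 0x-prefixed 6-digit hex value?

s_0 = ciphertext = 0x028561
s_1 = InvRound(s_0, k_7) = 0x50C319
s_2 = InvRound(s_1, k_6) = 0x114D85
s_3 = InvRound(s_2, k_5) = 0xD576F1
s_4 = InvRound(s_3, k_4) = 0x44FF50
s_5 = InvRound(s_4, k_3) = 0x24FE6A
s_6 = InvRound(s_5, k_2) = 0xE5D1FB
s_7 = InvRound(s_6, k_1) = 0x3CC74D
s_8 = InvRound(s_7, k_0) = 0xE9A03A

0xE9A03A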